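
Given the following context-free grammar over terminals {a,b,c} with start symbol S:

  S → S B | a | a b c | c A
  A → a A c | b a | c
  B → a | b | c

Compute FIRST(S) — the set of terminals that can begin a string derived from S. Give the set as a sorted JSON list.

FIRST sets, iterate to fixpoint:
round 1:
  A via A→a A c: +{a}
  A via A→b a: +{b}
  A via A→c: +{c}
  B via B→a: +{a}
  B via B→b: +{b}
  B via B→c: +{c}
  S via S→a: +{a}
  S via S→c A: +{c}
  FIRST(S)={a,c}  FIRST(A)={a,b,c}  FIRST(B)={a,b,c}
round 2: (stable)
  FIRST(S)={a,c}  FIRST(A)={a,b,c}  FIRST(B)={a,b,c}

FIRST(S) = ["a", "c"]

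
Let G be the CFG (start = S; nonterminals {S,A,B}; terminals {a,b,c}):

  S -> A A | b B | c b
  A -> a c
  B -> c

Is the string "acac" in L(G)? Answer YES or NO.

Convert to CNF:
  S -> A A | T1 T2 | T2 B
  A -> T0 T1
  B -> c
  T0 -> a
  T1 -> c
  T2 -> b

CYK fill:
  [0..0]={T0}  "a"  orig:{}
  [1..1]={B,T1}  "c"  orig:{B}
  [2..2]={T0}  "a"  orig:{}
  [3..3]={B,T1}  "c"  orig:{B}
  [0..1]={A}  "ac"
  [1..2]=∅  "ca"
  [2..3]={A}  "ac"
  [0..2]=∅  "aca"
  [1..3]=∅  "cac"
  [0..3]={S}  "acac"

S ∈ T[0,3] ⇒ YES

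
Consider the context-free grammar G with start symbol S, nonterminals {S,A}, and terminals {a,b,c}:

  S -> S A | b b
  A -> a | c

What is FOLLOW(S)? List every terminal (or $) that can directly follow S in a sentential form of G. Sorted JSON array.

FIRST sets, iterate to fixpoint:
[1]
  A via A→a: +{a}
  A via A→c: +{c}
  S via S→b b: +{b}
  FIRST[S]={b}  FIRST[A]={a,c}
[2] — fixpoint
  FIRST[S]={b}  FIRST[A]={a,c}

FOLLOW sets:
initialize: $ ∈ FOLLOW(S)
iter 1:
  S→S A: FOLLOW(S) ⊇ FIRST(A) = {a,c}; new: +{a,c}
  S→S A: FOLLOW(A) ⊇ FOLLOW(S) ⊇ {$,a,c}; new: +{$,a,c}
  FOLLOW(S)={$,a,c}  FOLLOW(A)={$,a,c}
iter 2: done
  FOLLOW(S)={$,a,c}  FOLLOW(A)={$,a,c}

FOLLOW(S) = ["$", "a", "c"]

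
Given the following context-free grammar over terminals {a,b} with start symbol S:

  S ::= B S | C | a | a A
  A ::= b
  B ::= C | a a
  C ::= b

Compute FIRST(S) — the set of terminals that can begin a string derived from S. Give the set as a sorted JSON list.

FIRST iteration:
[1]
  A via A→b: +{b}
  B via B→a a: +{a}
  C via C→b: +{b}
  S via S→B S: +{a}
  S via S→C: +{b}
  FIRST[S]={a,b}  FIRST[A]={b}  FIRST[B]={a}  FIRST[C]={b}
[2]
  B via B→C: +{b}
  FIRST[S]={a,b}  FIRST[A]={b}  FIRST[B]={a,b}  FIRST[C]={b}
[3] (no change)
  FIRST[S]={a,b}  FIRST[A]={b}  FIRST[B]={a,b}  FIRST[C]={b}

FIRST(S) = ["a", "b"]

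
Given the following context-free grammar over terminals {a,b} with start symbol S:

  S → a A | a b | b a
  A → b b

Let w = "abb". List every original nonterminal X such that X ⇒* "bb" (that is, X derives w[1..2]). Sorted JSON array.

Convert to CNF:
  S -> T0 T1 | T1 A | T1 T0
  A -> T0 T0
  T0 -> b
  T1 -> a

Fill CYK table bottom-up — only the sub-triangle for w[1..2]:
  cell(1,1) b: {T0}  orig:{}
  cell(2,2) b: {T0}  orig:{}
  cell(1,2) bb: {A}

Original NTs in T[1,2] deriving "bb": ["A"]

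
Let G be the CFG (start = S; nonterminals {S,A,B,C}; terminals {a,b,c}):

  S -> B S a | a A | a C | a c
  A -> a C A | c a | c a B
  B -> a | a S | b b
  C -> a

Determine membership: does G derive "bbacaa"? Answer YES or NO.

CNF form of G:
  S -> B X5 | T0 A | T0 C | T0 T1
  A -> T0 X3 | T1 T0 | T1 X4
  B -> T0 S | T2 T2 | a
  C -> a
  T0 -> a
  T1 -> c
  T2 -> b
  X3 -> C A
  X4 -> T0 B
  X5 -> S T0

CYK fill:
  T[0,0] 'b' = {T2}  orig:{}
  T[1,1] 'b' = {T2}  orig:{}
  T[2,2] 'a' = {B,C,T0}  orig:{B,C}
  T[3,3] 'c' = {T1}  orig:{}
  T[4,4] 'a' = {B,C,T0}  orig:{B,C}
  T[5,5] 'a' = {B,C,T0}  orig:{B,C}
  T[0,1] 'bb' = {B}
  T[1,2] 'ba' = ∅
  T[2,3] 'ac' = {S}
  T[3,4] 'ca' = {A}
  T[4,5] 'aa' = {S,X4}  orig:{S}
  T[0,2] 'bba' = ∅
  T[1,3] 'bac' = ∅
  T[2,4] 'aca' = {S,X3,X5}  orig:{S}
  T[3,5] 'caa' = {A}
  T[0,3] 'bbac' = ∅
  T[1,4] 'baca' = ∅
  T[2,5] 'acaa' = {S,X3,X5}  orig:{S}
  T[0,4] 'bbaca' = {S}
  T[1,5] 'bacaa' = ∅
  T[0,5] 'bbacaa' = {S,X5}  orig:{S}

S ∈ T[0,5] ⇒ YES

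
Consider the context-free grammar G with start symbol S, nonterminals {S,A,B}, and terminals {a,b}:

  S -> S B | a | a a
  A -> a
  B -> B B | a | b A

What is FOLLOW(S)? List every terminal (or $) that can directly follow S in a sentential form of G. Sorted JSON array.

FIRST sets, iterate to fixpoint:
round 1:
  A via A→a: +{a}
  B via B→a: +{a}
  B via B→b A: +{b}
  S via S→a: +{a}
  S: {a}  A: {a}  B: {a,b}
round 2: done
  S: {a}  A: {a}  B: {a,b}

Compute FOLLOW by fixpoint:
seed FOLLOW(S) with $
[1]
  B→B B: FOLLOW(B) ⊇ FIRST(B) = {a,b}; new: +{a,b}
  B→b A: FOLLOW(A) ⊇ FOLLOW(B) ⊇ {a,b}; new: +{a,b}
  S→S B: FOLLOW(S) ⊇ FIRST(B) = {a,b}; new: +{a,b}
  S→S B: FOLLOW(B) ⊇ FOLLOW(S) ⊇ {$,a,b}; new: +{$}
  FOLLOW[S]={$,a,b}  FOLLOW[A]={a,b}  FOLLOW[B]={$,a,b}
[2]
  B→b A: FOLLOW(A) ⊇ FOLLOW(B) ⊇ {$,a,b}; new: +{$}
  FOLLOW[S]={$,a,b}  FOLLOW[A]={$,a,b}  FOLLOW[B]={$,a,b}
[3] done
  FOLLOW[S]={$,a,b}  FOLLOW[A]={$,a,b}  FOLLOW[B]={$,a,b}

FOLLOW(S) = ["$", "a", "b"]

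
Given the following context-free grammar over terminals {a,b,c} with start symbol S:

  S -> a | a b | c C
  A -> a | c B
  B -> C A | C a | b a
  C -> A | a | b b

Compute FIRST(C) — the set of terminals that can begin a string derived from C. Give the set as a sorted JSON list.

Compute FIRST by fixpoint:
iter 1:
  A via A→a: +{a}
  A via A→c B: +{c}
  B via B→b a: +{b}
  C via C→A: +{a,c}
  C via C→b b: +{b}
  S via S→a: +{a}
  S via S→c C: +{c}
  FIRST[S]={a,c}  FIRST[A]={a,c}  FIRST[B]={b}  FIRST[C]={a,b,c}
iter 2:
  B via B→C A: +{a,c}
  FIRST[S]={a,c}  FIRST[A]={a,c}  FIRST[B]={a,b,c}  FIRST[C]={a,b,c}
iter 3: done
  FIRST[S]={a,c}  FIRST[A]={a,c}  FIRST[B]={a,b,c}  FIRST[C]={a,b,c}

FIRST(C) = ["a", "b", "c"]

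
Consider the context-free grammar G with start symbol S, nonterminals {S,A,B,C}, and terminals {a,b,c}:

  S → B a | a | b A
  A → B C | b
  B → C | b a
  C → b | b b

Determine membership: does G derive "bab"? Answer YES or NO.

Convert to CNF:
  S -> B T1 | T0 A | a
  A -> B C | b
  B -> T0 T0 | T0 T1 | b
  C -> T0 T0 | b
  T0 -> b
  T1 -> a

Fill CYK table bottom-up:
  [0..0]={A,B,C,T0}  "b"  orig:{A,B,C}
  [1..1]={S,T1}  "a"  orig:{S}
  [2..2]={A,B,C,T0}  "b"  orig:{A,B,C}
  [0..1]={B,S}  "ba"
  [1..2]=∅  "ab"
  [0..2]={A}  "bab"

S ∉ T[0,2] ⇒ NO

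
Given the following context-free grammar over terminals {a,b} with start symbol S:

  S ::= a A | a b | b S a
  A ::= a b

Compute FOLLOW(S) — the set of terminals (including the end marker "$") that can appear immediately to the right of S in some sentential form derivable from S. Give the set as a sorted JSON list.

FIRST sets, iterate to fixpoint:
round 1:
  A via A→a b: +{a}
  S via S→a A: +{a}
  S via S→b S a: +{b}
  S: {a,b}  A: {a}
round 2: — fixpoint
  S: {a,b}  A: {a}

Compute FOLLOW by fixpoint:
FOLLOW(S) := {$}
[1]
  S→a A: FOLLOW(A) ⊇ FOLLOW(S) ⊇ {$}; new: +{$}
  S→b S a: FOLLOW(S) ⊇ FIRST(a) = {a}; new: +{a}
  S: {$,a}  A: {$}
[2]
  S→a A: FOLLOW(A) ⊇ FOLLOW(S) ⊇ {$,a}; new: +{a}
  S: {$,a}  A: {$,a}
[3] (stable)
  S: {$,a}  A: {$,a}

FOLLOW(S) = ["$", "a"]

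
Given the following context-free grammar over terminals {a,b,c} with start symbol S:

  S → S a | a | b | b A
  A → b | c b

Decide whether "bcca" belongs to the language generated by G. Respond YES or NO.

CNF form of G:
  S -> S T2 | T1 A | a | b
  A -> T0 T1 | b
  T0 -> c
  T1 -> b
  T2 -> a

Fill CYK table bottom-up:
  [0..0]={A,S,T1}  "b"  orig:{A,S}
  [1..1]={T0}  "c"  orig:{}
  [2..2]={T0}  "c"  orig:{}
  [3..3]={S,T2}  "a"  orig:{S}
  [0..1]=∅  "bc"
  [1..2]=∅  "cc"
  [2..3]=∅  "ca"
  [0..2]=∅  "bcc"
  [1..3]=∅  "cca"
  [0..3]=∅  "bcca"

S ∉ T[0,3] ⇒ NO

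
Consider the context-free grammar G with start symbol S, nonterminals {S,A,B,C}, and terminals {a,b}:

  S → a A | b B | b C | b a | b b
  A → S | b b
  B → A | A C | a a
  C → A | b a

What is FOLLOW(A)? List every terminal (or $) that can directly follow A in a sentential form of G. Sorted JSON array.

Compute FIRST by fixpoint:
round 1:
  A via A→b b: +{b}
  B via B→A: +{b}
  B via B→a a: +{a}
  C via C→A: +{b}
  S via S→a A: +{a}
  S via S→b B: +{b}
  FIRST(S)={a,b}  FIRST(A)={b}  FIRST(B)={a,b}  FIRST(C)={b}
round 2:
  A via A→S: +{a}
  C via C→A: +{a}
  FIRST(S)={a,b}  FIRST(A)={a,b}  FIRST(B)={a,b}  FIRST(C)={a,b}
round 3: (no change)
  FIRST(S)={a,b}  FIRST(A)={a,b}  FIRST(B)={a,b}  FIRST(C)={a,b}

FOLLOW sets:
seed FOLLOW(S) with $
[1]
  B→A C: FOLLOW(A) ⊇ FIRST(C) = {a,b}; new: +{a,b}
  S→a A: FOLLOW(A) ⊇ FOLLOW(S) ⊇ {$}; new: +{$}
  S→b B: FOLLOW(B) ⊇ FOLLOW(S) ⊇ {$}; new: +{$}
  S→b C: FOLLOW(C) ⊇ FOLLOW(S) ⊇ {$}; new: +{$}
  S: {$}  A: {$,a,b}  B: {$}  C: {$}
[2]
  A→S: FOLLOW(S) ⊇ FOLLOW(A) ⊇ {$,a,b}; new: +{a,b}
  S→b B: FOLLOW(B) ⊇ FOLLOW(S) ⊇ {$,a,b}; new: +{a,b}
  S→b C: FOLLOW(C) ⊇ FOLLOW(S) ⊇ {$,a,b}; new: +{a,b}
  S: {$,a,b}  A: {$,a,b}  B: {$,a,b}  C: {$,a,b}
[3] done
  S: {$,a,b}  A: {$,a,b}  B: {$,a,b}  C: {$,a,b}

FOLLOW(A) = ["$", "a", "b"]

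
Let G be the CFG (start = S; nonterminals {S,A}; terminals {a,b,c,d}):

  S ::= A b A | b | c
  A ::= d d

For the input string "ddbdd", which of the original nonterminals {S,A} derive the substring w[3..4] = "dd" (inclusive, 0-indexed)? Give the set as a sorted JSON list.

Convert to CNF:
  S -> A X2 | b | c
  A -> T0 T0
  T0 -> d
  T1 -> b
  X2 -> T1 A

CYK fill, restricted to cells inside w[3..4]:
  [3..3]={T0}  "d"  orig:{}
  [4..4]={T0}  "d"  orig:{}
  [3..4]={A}  "dd"

Original NTs in T[3,4] deriving "dd": ["A"]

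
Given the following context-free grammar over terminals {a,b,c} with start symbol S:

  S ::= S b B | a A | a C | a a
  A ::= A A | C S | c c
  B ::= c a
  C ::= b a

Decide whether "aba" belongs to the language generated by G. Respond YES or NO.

Convert to CNF:
  S -> S X3 | T1 A | T1 C | T1 T1
  A -> A A | C S | T0 T0
  B -> T0 T1
  C -> T2 T1
  T0 -> c
  T1 -> a
  T2 -> b
  X3 -> T2 B

CYK fill:
  [0..0]={T1}  "a"  orig:{}
  [1..1]={T2}  "b"  orig:{}
  [2..2]={T1}  "a"  orig:{}
  [0..1]=∅  "ab"
  [1..2]={C}  "ba"
  [0..2]={S}  "aba"

S ∈ T[0,2] ⇒ YES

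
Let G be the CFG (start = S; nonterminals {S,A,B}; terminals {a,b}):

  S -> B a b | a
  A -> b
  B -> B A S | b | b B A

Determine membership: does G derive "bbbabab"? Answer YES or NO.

CNF form of G:
  S -> B X4 | a
  A -> b
  B -> B X2 | T0 X3 | b
  T0 -> b
  T1 -> a
  X2 -> A S
  X3 -> B A
  X4 -> T1 T0

CYK fill:
  cell(0,0) b: {A,B,T0}  orig:{A,B}
  cell(1,1) b: {A,B,T0}  orig:{A,B}
  cell(2,2) b: {A,B,T0}  orig:{A,B}
  cell(3,3) a: {S,T1}  orig:{S}
  cell(4,4) b: {A,B,T0}  orig:{A,B}
  cell(5,5) a: {S,T1}  orig:{S}
  cell(6,6) b: {A,B,T0}  orig:{A,B}
  cell(0,1) bb: {X3}  orig:{}
  cell(1,2) bb: {X3}  orig:{}
  cell(2,3) ba: {X2}  orig:{}
  cell(3,4) ab: {X4}  orig:{}
  cell(4,5) ba: {X2}  orig:{}
  cell(5,6) ab: {X4}  orig:{}
  cell(0,2) bbb: {B}
  cell(1,3) bba: {B}
  cell(2,4) bab: {S}
  cell(3,5) aba: ∅
  cell(4,6) bab: {S}
  cell(0,3) bbba: ∅
  cell(1,4) bbab: {X2,X3}  orig:{}
  cell(2,5) baba: ∅
  cell(3,6) abab: ∅
  cell(0,4) bbbab: {B,S}
  cell(1,5) bbaba: {B}
  cell(2,6) babab: ∅
  cell(0,5) bbbaba: ∅
  cell(1,6) bbabab: {X3}  orig:{}
  cell(0,6) bbbabab: {B,S}

S ∈ T[0,6] ⇒ YES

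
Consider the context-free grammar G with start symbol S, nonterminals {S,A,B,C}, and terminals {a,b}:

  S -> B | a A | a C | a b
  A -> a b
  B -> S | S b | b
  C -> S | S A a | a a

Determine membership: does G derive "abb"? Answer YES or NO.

CNF form of G:
  S -> S T1 | T0 A | T0 C | T0 T1 | b
  A -> T0 T1
  B -> S T1 | T0 A | T0 C | T0 T1 | b
  C -> S T1 | S X2 | T0 A | T0 C | T0 T0 | T0 T1 | b
  T0 -> a
  T1 -> b
  X2 -> A T0

Fill CYK table bottom-up:
  [0..0]={T0}  "a"  orig:{}
  [1..1]={B,C,S,T1}  "b"  orig:{B,C,S}
  [2..2]={B,C,S,T1}  "b"  orig:{B,C,S}
  [0..1]={A,B,C,S}  "ab"
  [1..2]={B,C,S}  "bb"
  [0..2]={B,C,S}  "abb"

S ∈ T[0,2] ⇒ YES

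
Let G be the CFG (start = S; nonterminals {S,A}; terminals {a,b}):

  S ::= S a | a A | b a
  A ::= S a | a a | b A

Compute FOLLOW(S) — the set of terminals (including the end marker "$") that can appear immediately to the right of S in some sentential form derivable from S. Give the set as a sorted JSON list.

Compute FIRST by fixpoint:
round 1:
  A via A→a a: +{a}
  A via A→b A: +{b}
  S via S→a A: +{a}
  S via S→b a: +{b}
  S: {a,b}  A: {a,b}
round 2: done
  S: {a,b}  A: {a,b}

FOLLOW iteration:
initialize: $ ∈ FOLLOW(S)
iter 1:
  A→S a: FOLLOW(S) ⊇ FIRST(a) = {a}; new: +{a}
  S→a A: FOLLOW(A) ⊇ FOLLOW(S) ⊇ {$,a}; new: +{$,a}
  S: {$,a}  A: {$,a}
iter 2: (no change)
  S: {$,a}  A: {$,a}

FOLLOW(S) = ["$", "a"]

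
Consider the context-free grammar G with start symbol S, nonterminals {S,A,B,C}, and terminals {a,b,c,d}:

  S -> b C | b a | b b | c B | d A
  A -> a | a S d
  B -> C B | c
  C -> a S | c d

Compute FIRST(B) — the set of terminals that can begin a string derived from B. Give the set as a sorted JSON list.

FIRST iteration:
iter 1:
  A via A→a: +{a}
  B via B→c: +{c}
  C via C→a S: +{a}
  C via C→c d: +{c}
  S via S→b C: +{b}
  S via S→c B: +{c}
  S via S→d A: +{d}
  FIRST(S)={b,c,d}  FIRST(A)={a}  FIRST(B)={c}  FIRST(C)={a,c}
iter 2:
  B via B→C B: +{a}
  FIRST(S)={b,c,d}  FIRST(A)={a}  FIRST(B)={a,c}  FIRST(C)={a,c}
iter 3: (stable)
  FIRST(S)={b,c,d}  FIRST(A)={a}  FIRST(B)={a,c}  FIRST(C)={a,c}

FIRST(B) = ["a", "c"]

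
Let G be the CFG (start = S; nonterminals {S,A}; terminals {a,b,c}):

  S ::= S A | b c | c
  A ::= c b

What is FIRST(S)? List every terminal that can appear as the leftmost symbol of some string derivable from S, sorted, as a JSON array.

FIRST iteration:
iter 1:
  A via A→c b: +{c}
  S via S→b c: +{b}
  S via S→c: +{c}
  FIRST[S]={b,c}  FIRST[A]={c}
iter 2: (no change)
  FIRST[S]={b,c}  FIRST[A]={c}

FIRST(S) = ["b", "c"]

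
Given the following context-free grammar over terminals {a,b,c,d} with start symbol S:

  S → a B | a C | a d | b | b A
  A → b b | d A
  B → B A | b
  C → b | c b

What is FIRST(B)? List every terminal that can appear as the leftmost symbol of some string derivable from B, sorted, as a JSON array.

FIRST sets, iterate to fixpoint:
pass 1:
  A via A→b b: +{b}
  A via A→d A: +{d}
  B via B→b: +{b}
  C via C→b: +{b}
  C via C→c b: +{c}
  S via S→a B: +{a}
  S via S→b: +{b}
  FIRST[S]={a,b}  FIRST[A]={b,d}  FIRST[B]={b}  FIRST[C]={b,c}
pass 2: (stable)
  FIRST[S]={a,b}  FIRST[A]={b,d}  FIRST[B]={b}  FIRST[C]={b,c}

FIRST(B) = ["b"]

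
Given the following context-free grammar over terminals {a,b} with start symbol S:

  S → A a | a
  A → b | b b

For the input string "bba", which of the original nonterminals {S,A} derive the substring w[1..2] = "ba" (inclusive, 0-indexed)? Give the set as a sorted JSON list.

Convert to CNF:
  S -> A T1 | a
  A -> T0 T0 | b
  T0 -> b
  T1 -> a

CYK fill, restricted to cells inside w[1..2]:
  T[1,1] 'b' = {A,T0}  orig:{A}
  T[2,2] 'a' = {S,T1}  orig:{S}
  T[1,2] 'ba' = {S}

Original NTs in T[1,2] deriving "ba": ["S"]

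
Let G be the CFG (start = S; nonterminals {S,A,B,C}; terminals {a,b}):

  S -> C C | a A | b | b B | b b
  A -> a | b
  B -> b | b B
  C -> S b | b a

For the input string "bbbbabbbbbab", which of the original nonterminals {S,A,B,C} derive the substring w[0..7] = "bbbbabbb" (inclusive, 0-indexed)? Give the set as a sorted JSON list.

Convert to CNF:
  S -> C C | T0 B | T0 T0 | T1 A | b
  A -> a | b
  B -> T0 B | b
  C -> S T0 | T0 T1
  T0 -> b
  T1 -> a

CYK fill — only the sub-triangle for w[0..7]:
  T[0,0] 'b' = {A,B,S,T0}  orig:{A,B,S}
  T[1,1] 'b' = {A,B,S,T0}  orig:{A,B,S}
  T[2,2] 'b' = {A,B,S,T0}  orig:{A,B,S}
  T[3,3] 'b' = {A,B,S,T0}  orig:{A,B,S}
  T[4,4] 'a' = {A,T1}  orig:{A}
  T[5,5] 'b' = {A,B,S,T0}  orig:{A,B,S}
  T[6,6] 'b' = {A,B,S,T0}  orig:{A,B,S}
  T[7,7] 'b' = {A,B,S,T0}  orig:{A,B,S}
  T[0,1] 'bb' = {B,C,S}
  T[1,2] 'bb' = {B,C,S}
  T[2,3] 'bb' = {B,C,S}
  T[3,4] 'ba' = {C}
  T[4,5] 'ab' = {S}
  T[5,6] 'bb' = {B,C,S}
  T[6,7] 'bb' = {B,C,S}
  T[0,2] 'bbb' = {B,C,S}
  T[1,3] 'bbb' = {B,C,S}
  T[2,4] 'bba' = ∅
  T[3,5] 'bab' = ∅
  T[4,6] 'abb' = {C}
  T[5,7] 'bbb' = {B,C,S}
  T[0,3] 'bbbb' = {B,C,S}
  T[1,4] 'bbba' = {S}
  T[2,5] 'bbab' = ∅
  T[3,6] 'babb' = {S}
  T[4,7] 'abbb' = ∅
  T[0,4] 'bbbba' = {S}
  T[1,5] 'bbbab' = {C}
  T[2,6] 'bbabb' = {S}
  T[3,7] 'babbb' = {C,S}
  T[0,5] 'bbbbab' = {C}
  T[1,6] 'bbbabb' = {S}
  T[2,7] 'bbabbb' = {C}
  T[0,6] 'bbbbabb' = {S}
  T[1,7] 'bbbabbb' = {C,S}
  T[0,7] 'bbbbabbb' = {C,S}

Original NTs in T[0,7] deriving "bbbbabbb": ["C", "S"]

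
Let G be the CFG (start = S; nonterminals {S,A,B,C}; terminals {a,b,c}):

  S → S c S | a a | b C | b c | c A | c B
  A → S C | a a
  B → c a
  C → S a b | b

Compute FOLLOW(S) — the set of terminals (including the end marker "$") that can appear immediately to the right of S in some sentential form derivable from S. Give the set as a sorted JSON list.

Compute FIRST by fixpoint:
[1]
  A via A→a a: +{a}
  B via B→c a: +{c}
  C via C→b: +{b}
  S via S→a a: +{a}
  S via S→b C: +{b}
  S via S→c A: +{c}
  S: {a,b,c}  A: {a}  B: {c}  C: {b}
[2]
  A via A→S C: +{b,c}
  C via C→S a b: +{a,c}
  S: {a,b,c}  A: {a,b,c}  B: {c}  C: {a,b,c}
[3] (no change)
  S: {a,b,c}  A: {a,b,c}  B: {c}  C: {a,b,c}

Compute FOLLOW by fixpoint:
initialize: $ ∈ FOLLOW(S)
iter 1:
  A→S C: FOLLOW(S) ⊇ FIRST(C) = {a,b,c}; new: +{a,b,c}
  S→b C: FOLLOW(C) ⊇ FOLLOW(S) ⊇ {$,a,b,c}; new: +{$,a,b,c}
  S→c A: FOLLOW(A) ⊇ FOLLOW(S) ⊇ {$,a,b,c}; new: +{$,a,b,c}
  S→c B: FOLLOW(B) ⊇ FOLLOW(S) ⊇ {$,a,b,c}; new: +{$,a,b,c}
  S: {$,a,b,c}  A: {$,a,b,c}  B: {$,a,b,c}  C: {$,a,b,c}
iter 2: — fixpoint
  S: {$,a,b,c}  A: {$,a,b,c}  B: {$,a,b,c}  C: {$,a,b,c}

FOLLOW(S) = ["$", "a", "b", "c"]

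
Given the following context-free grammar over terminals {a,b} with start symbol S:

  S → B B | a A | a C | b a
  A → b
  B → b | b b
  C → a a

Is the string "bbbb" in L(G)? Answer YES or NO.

CNF form of G:
  S -> B B | T0 T1 | T1 A | T1 C
  A -> b
  B -> T0 T0 | b
  C -> T1 T1
  T0 -> b
  T1 -> a

Fill CYK table bottom-up:
  [0..0]={A,B,T0}  "b"  orig:{A,B}
  [1..1]={A,B,T0}  "b"  orig:{A,B}
  [2..2]={A,B,T0}  "b"  orig:{A,B}
  [3..3]={A,B,T0}  "b"  orig:{A,B}
  [0..1]={B,S}  "bb"
  [1..2]={B,S}  "bb"
  [2..3]={B,S}  "bb"
  [0..2]={S}  "bbb"
  [1..3]={S}  "bbb"
  [0..3]={S}  "bbbb"

S ∈ T[0,3] ⇒ YES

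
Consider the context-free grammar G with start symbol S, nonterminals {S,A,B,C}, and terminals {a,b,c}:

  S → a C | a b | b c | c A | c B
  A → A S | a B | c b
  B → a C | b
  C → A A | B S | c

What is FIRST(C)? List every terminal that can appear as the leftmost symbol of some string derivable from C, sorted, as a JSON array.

FIRST sets, iterate to fixpoint:
[1]
  A via A→a B: +{a}
  A via A→c b: +{c}
  B via B→a C: +{a}
  B via B→b: +{b}
  C via C→A A: +{a,c}
  C via C→B S: +{b}
  S via S→a C: +{a}
  S via S→b c: +{b}
  S via S→c A: +{c}
  FIRST[S]={a,b,c}  FIRST[A]={a,c}  FIRST[B]={a,b}  FIRST[C]={a,b,c}
[2] — fixpoint
  FIRST[S]={a,b,c}  FIRST[A]={a,c}  FIRST[B]={a,b}  FIRST[C]={a,b,c}

FIRST(C) = ["a", "b", "c"]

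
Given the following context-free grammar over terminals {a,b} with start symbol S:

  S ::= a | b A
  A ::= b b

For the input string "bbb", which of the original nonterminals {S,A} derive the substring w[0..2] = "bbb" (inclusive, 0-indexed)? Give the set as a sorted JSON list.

CNF form of G:
  S -> T0 A | a
  A -> T0 T0
  T0 -> b

CYK fill (cells [i..j] with 0 ≤ i ≤ j ≤ 2 only):
  [0..0]={T0}  "b"  orig:{}
  [1..1]={T0}  "b"  orig:{}
  [2..2]={T0}  "b"  orig:{}
  [0..1]={A}  "bb"
  [1..2]={A}  "bb"
  [0..2]={S}  "bbb"

Original NTs in T[0,2] deriving "bbb": ["S"]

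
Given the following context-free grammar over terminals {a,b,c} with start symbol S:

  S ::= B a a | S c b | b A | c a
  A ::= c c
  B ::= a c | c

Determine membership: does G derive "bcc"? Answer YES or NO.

Convert to CNF:
  S -> B X3 | S X4 | T0 T1 | T2 A
  A -> T0 T0
  B -> T1 T0 | c
  T0 -> c
  T1 -> a
  T2 -> b
  X3 -> T1 T1
  X4 -> T0 T2

CYK fill:
  T[0,0] 'b' = {T2}  orig:{}
  T[1,1] 'c' = {B,T0}  orig:{B}
  T[2,2] 'c' = {B,T0}  orig:{B}
  T[0,1] 'bc' = ∅
  T[1,2] 'cc' = {A}
  T[0,2] 'bcc' = {S}

S ∈ T[0,2] ⇒ YES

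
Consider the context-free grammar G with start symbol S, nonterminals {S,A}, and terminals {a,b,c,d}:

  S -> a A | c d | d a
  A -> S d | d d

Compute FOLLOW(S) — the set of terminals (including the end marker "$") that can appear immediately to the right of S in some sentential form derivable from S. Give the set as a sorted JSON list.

FIRST iteration:
iter 1:
  A via A→d d: +{d}
  S via S→a A: +{a}
  S via S→c d: +{c}
  S via S→d a: +{d}
  FIRST(S)={a,c,d}  FIRST(A)={d}
iter 2:
  A via A→S d: +{a,c}
  FIRST(S)={a,c,d}  FIRST(A)={a,c,d}
iter 3: (no change)
  FIRST(S)={a,c,d}  FIRST(A)={a,c,d}

Compute FOLLOW by fixpoint:
initialize: $ ∈ FOLLOW(S)
iter 1:
  A→S d: FOLLOW(S) ⊇ FIRST(d) = {d}; new: +{d}
  S→a A: FOLLOW(A) ⊇ FOLLOW(S) ⊇ {$,d}; new: +{$,d}
  S: {$,d}  A: {$,d}
iter 2: (stable)
  S: {$,d}  A: {$,d}

FOLLOW(S) = ["$", "d"]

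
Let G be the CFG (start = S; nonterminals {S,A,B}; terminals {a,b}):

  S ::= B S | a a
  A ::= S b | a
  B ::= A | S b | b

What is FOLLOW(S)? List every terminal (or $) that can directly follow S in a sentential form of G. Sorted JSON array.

FIRST iteration:
pass 1:
  A via A→a: +{a}
  B via B→A: +{a}
  B via B→b: +{b}
  S via S→B S: +{a,b}
  S: {a,b}  A: {a}  B: {a,b}
pass 2:
  A via A→S b: +{b}
  S: {a,b}  A: {a,b}  B: {a,b}
pass 3: (no change)
  S: {a,b}  A: {a,b}  B: {a,b}

Compute FOLLOW by fixpoint:
initialize: $ ∈ FOLLOW(S)
[1]
  A→S b: FOLLOW(S) ⊇ FIRST(b) = {b}; new: +{b}
  S→B S: FOLLOW(B) ⊇ FIRST(S) = {a,b}; new: +{a,b}
  S: {$,b}  A: {}  B: {a,b}
[2]
  B→A: FOLLOW(A) ⊇ FOLLOW(B) ⊇ {a,b}; new: +{a,b}
  S: {$,b}  A: {a,b}  B: {a,b}
[3] done
  S: {$,b}  A: {a,b}  B: {a,b}

FOLLOW(S) = ["$", "b"]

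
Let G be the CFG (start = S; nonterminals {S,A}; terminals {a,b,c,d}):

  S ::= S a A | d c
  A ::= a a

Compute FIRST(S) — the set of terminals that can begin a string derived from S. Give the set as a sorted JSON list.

FIRST iteration:
round 1:
  A via A→a a: +{a}
  S via S→d c: +{d}
  S: {d}  A: {a}
round 2: done
  S: {d}  A: {a}

FIRST(S) = ["d"]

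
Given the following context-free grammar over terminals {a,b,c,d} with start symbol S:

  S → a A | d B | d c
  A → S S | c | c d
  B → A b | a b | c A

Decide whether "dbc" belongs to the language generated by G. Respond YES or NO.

CNF form of G:
  S -> T1 B | T1 T0 | T3 A
  A -> S S | T0 T1 | c
  B -> A T2 | T0 A | T3 T2
  T0 -> c
  T1 -> d
  T2 -> b
  T3 -> a

CYK table (by increasing span):
  cell(0,0) d: {T1}  orig:{}
  cell(1,1) b: {T2}  orig:{}
  cell(2,2) c: {A,T0}  orig:{A}
  cell(0,1) db: ∅
  cell(1,2) bc: ∅
  cell(0,2) dbc: ∅

S ∉ T[0,2] ⇒ NO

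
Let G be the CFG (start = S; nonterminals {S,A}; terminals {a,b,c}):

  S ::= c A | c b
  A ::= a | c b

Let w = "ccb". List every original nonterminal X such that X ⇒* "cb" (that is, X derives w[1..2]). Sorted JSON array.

Convert to CNF:
  S -> T0 A | T0 T1
  A -> T0 T1 | a
  T0 -> c
  T1 -> b

Fill CYK table bottom-up (cells [i..j] with 1 ≤ i ≤ j ≤ 2 only):
  T[1,1] 'c' = {T0}  orig:{}
  T[2,2] 'b' = {T1}  orig:{}
  T[1,2] 'cb' = {A,S}

Original NTs in T[1,2] deriving "cb": ["A", "S"]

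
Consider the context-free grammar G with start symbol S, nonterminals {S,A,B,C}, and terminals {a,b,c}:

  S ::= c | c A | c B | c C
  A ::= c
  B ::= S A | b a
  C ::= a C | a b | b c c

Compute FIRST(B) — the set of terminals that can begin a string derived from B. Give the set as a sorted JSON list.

FIRST iteration:
pass 1:
  A via A→c: +{c}
  B via B→b a: +{b}
  C via C→a C: +{a}
  C via C→b c c: +{b}
  S via S→c: +{c}
  FIRST[S]={c}  FIRST[A]={c}  FIRST[B]={b}  FIRST[C]={a,b}
pass 2:
  B via B→S A: +{c}
  FIRST[S]={c}  FIRST[A]={c}  FIRST[B]={b,c}  FIRST[C]={a,b}
pass 3: — fixpoint
  FIRST[S]={c}  FIRST[A]={c}  FIRST[B]={b,c}  FIRST[C]={a,b}

FIRST(B) = ["b", "c"]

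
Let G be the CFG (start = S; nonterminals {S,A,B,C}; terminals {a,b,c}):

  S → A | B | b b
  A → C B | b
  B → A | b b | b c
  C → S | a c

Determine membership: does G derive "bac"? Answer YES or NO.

CNF form of G:
  S -> C B | T0 T0 | T0 T1 | b
  A -> C B | b
  B -> C B | T0 T0 | T0 T1 | b
  C -> C B | T0 T0 | T0 T1 | T2 T1 | b
  T0 -> b
  T1 -> c
  T2 -> a

Fill CYK table bottom-up:
  [0..0]={A,B,C,S,T0}  "b"  orig:{A,B,C,S}
  [1..1]={T2}  "a"  orig:{}
  [2..2]={T1}  "c"  orig:{}
  [0..1]=∅  "ba"
  [1..2]={C}  "ac"
  [0..2]=∅  "bac"

S ∉ T[0,2] ⇒ NO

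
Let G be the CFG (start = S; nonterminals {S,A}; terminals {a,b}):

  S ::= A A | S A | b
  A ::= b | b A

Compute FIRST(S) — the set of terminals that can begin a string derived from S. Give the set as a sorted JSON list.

FIRST iteration:
pass 1:
  A via A→b: +{b}
  S via S→A A: +{b}
  S: {b}  A: {b}
pass 2: done
  S: {b}  A: {b}

FIRST(S) = ["b"]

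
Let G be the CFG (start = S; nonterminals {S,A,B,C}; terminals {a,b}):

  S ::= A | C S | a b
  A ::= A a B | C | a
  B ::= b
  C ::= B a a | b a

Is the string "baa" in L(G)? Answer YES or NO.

Convert to CNF:
  S -> A X5 | B X6 | C S | T0 T1 | T1 T0 | a
  A -> A X2 | B X3 | T1 T0 | a
  B -> b
  C -> B X4 | T1 T0
  T0 -> a
  T1 -> b
  X2 -> T0 B
  X3 -> T0 T0
  X4 -> T0 T0
  X5 -> T0 B
  X6 -> T0 T0

CYK fill:
  cell(0,0) b: {B,T1}  orig:{B}
  cell(1,1) a: {A,S,T0}  orig:{A,S}
  cell(2,2) a: {A,S,T0}  orig:{A,S}
  cell(0,1) ba: {A,C,S}
  cell(1,2) aa: {X3,X4,X6}  orig:{}
  cell(0,2) baa: {A,C,S}

S ∈ T[0,2] ⇒ YES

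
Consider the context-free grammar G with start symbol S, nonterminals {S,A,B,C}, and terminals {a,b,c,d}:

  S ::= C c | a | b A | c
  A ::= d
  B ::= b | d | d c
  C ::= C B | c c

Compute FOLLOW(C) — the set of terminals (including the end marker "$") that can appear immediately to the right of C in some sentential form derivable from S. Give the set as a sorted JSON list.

FIRST iteration:
round 1:
  A via A→d: +{d}
  B via B→b: +{b}
  B via B→d: +{d}
  C via C→c c: +{c}
  S via S→C c: +{c}
  S via S→a: +{a}
  S via S→b A: +{b}
  FIRST(S)={a,b,c}  FIRST(A)={d}  FIRST(B)={b,d}  FIRST(C)={c}
round 2: (no change)
  FIRST(S)={a,b,c}  FIRST(A)={d}  FIRST(B)={b,d}  FIRST(C)={c}

Compute FOLLOW by fixpoint:
FOLLOW(S) := {$}
round 1:
  C→C B: FOLLOW(C) ⊇ FIRST(B) = {b,d}; new: +{b,d}
  C→C B: FOLLOW(B) ⊇ FOLLOW(C) ⊇ {b,d}; new: +{b,d}
  S→C c: FOLLOW(C) ⊇ FIRST(c) = {c}; new: +{c}
  S→b A: FOLLOW(A) ⊇ FOLLOW(S) ⊇ {$}; new: +{$}
  S: {$}  A: {$}  B: {b,d}  C: {b,c,d}
round 2:
  C→C B: FOLLOW(B) ⊇ FOLLOW(C) ⊇ {b,c,d}; new: +{c}
  S: {$}  A: {$}  B: {b,c,d}  C: {b,c,d}
round 3: (no change)
  S: {$}  A: {$}  B: {b,c,d}  C: {b,c,d}

FOLLOW(C) = ["b", "c", "d"]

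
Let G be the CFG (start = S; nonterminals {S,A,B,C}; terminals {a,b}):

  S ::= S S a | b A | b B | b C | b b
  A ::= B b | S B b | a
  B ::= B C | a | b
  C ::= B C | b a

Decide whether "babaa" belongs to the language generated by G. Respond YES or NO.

CNF form of G:
  S -> S X3 | T0 A | T0 B | T0 C | T0 T0
  A -> B T0 | S X2 | a
  B -> B C | a | b
  C -> B C | T0 T1
  T0 -> b
  T1 -> a
  X2 -> B T0
  X3 -> S T1

CYK fill:
  cell(0,0) b: {B,T0}  orig:{B}
  cell(1,1) a: {A,B,T1}  orig:{A,B}
  cell(2,2) b: {B,T0}  orig:{B}
  cell(3,3) a: {A,B,T1}  orig:{A,B}
  cell(4,4) a: {A,B,T1}  orig:{A,B}
  cell(0,1) ba: {C,S}
  cell(1,2) ab: {A,X2}  orig:{A}
  cell(2,3) ba: {C,S}
  cell(3,4) aa: ∅
  cell(0,2) bab: {S}
  cell(1,3) aba: {B,C}
  cell(2,4) baa: {X3}  orig:{}
  cell(0,3) baba: {B,C,S,X3}  orig:{B,C,S}
  cell(1,4) abaa: ∅
  cell(0,4) babaa: {S,X3}  orig:{S}

S ∈ T[0,4] ⇒ YES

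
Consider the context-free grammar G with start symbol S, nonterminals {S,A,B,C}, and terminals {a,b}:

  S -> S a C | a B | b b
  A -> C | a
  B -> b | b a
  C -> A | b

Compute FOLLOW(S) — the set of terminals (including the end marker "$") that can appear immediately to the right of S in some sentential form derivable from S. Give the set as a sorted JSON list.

FIRST sets, iterate to fixpoint:
iter 1:
  A via A→a: +{a}
  B via B→b: +{b}
  C via C→A: +{a}
  C via C→b: +{b}
  S via S→a B: +{a}
  S via S→b b: +{b}
  FIRST(S)={a,b}  FIRST(A)={a}  FIRST(B)={b}  FIRST(C)={a,b}
iter 2:
  A via A→C: +{b}
  FIRST(S)={a,b}  FIRST(A)={a,b}  FIRST(B)={b}  FIRST(C)={a,b}
iter 3: — fixpoint
  FIRST(S)={a,b}  FIRST(A)={a,b}  FIRST(B)={b}  FIRST(C)={a,b}

FOLLOW sets:
seed FOLLOW(S) with $
[1]
  S→S a C: FOLLOW(S) ⊇ FIRST(a) = {a}; new: +{a}
  S→S a C: FOLLOW(C) ⊇ FOLLOW(S) ⊇ {$,a}; new: +{$,a}
  S→a B: FOLLOW(B) ⊇ FOLLOW(S) ⊇ {$,a}; new: +{$,a}
  FOLLOW[S]={$,a}  FOLLOW[A]={}  FOLLOW[B]={$,a}  FOLLOW[C]={$,a}
[2]
  C→A: FOLLOW(A) ⊇ FOLLOW(C) ⊇ {$,a}; new: +{$,a}
  FOLLOW[S]={$,a}  FOLLOW[A]={$,a}  FOLLOW[B]={$,a}  FOLLOW[C]={$,a}
[3] (stable)
  FOLLOW[S]={$,a}  FOLLOW[A]={$,a}  FOLLOW[B]={$,a}  FOLLOW[C]={$,a}

FOLLOW(S) = ["$", "a"]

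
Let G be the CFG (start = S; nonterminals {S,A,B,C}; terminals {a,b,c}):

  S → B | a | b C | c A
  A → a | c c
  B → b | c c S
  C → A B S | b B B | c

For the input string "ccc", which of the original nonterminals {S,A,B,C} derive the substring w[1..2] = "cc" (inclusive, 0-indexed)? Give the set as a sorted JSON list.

CNF form of G:
  S -> T0 A | T0 X5 | T1 C | a | b
  A -> T0 T0 | a
  B -> T0 X2 | b
  C -> A X3 | T1 X4 | c
  T0 -> c
  T1 -> b
  X2 -> T0 S
  X3 -> B S
  X4 -> B B
  X5 -> T0 S

CYK table (by increasing span), restricted to cells inside w[1..2]:
  [1..1]={C,T0}  "c"  orig:{C}
  [2..2]={C,T0}  "c"  orig:{C}
  [1..2]={A}  "cc"

Original NTs in T[1,2] deriving "cc": ["A"]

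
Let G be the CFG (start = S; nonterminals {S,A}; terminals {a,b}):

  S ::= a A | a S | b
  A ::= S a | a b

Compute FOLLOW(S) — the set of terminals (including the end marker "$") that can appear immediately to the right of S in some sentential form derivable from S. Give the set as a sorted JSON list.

FIRST sets, iterate to fixpoint:
iter 1:
  A via A→a b: +{a}
  S via S→a A: +{a}
  S via S→b: +{b}
  FIRST(S)={a,b}  FIRST(A)={a}
iter 2:
  A via A→S a: +{b}
  FIRST(S)={a,b}  FIRST(A)={a,b}
iter 3: (no change)
  FIRST(S)={a,b}  FIRST(A)={a,b}

Compute FOLLOW by fixpoint:
seed FOLLOW(S) with $
pass 1:
  A→S a: FOLLOW(S) ⊇ FIRST(a) = {a}; new: +{a}
  S→a A: FOLLOW(A) ⊇ FOLLOW(S) ⊇ {$,a}; new: +{$,a}
  S: {$,a}  A: {$,a}
pass 2: — fixpoint
  S: {$,a}  A: {$,a}

FOLLOW(S) = ["$", "a"]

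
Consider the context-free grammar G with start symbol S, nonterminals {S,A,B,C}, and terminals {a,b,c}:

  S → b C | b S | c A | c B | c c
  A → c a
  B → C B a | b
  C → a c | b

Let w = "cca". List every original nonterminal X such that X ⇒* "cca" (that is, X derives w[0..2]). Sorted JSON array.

Convert to CNF:
  S -> T0 A | T0 B | T0 T0 | T2 C | T2 S
  A -> T0 T1
  B -> C X3 | b
  C -> T1 T0 | b
  T0 -> c
  T1 -> a
  T2 -> b
  X3 -> B T1

CYK table (by increasing span) — only the sub-triangle for w[0..2]:
  T[0,0] 'c' = {T0}  orig:{}
  T[1,1] 'c' = {T0}  orig:{}
  T[2,2] 'a' = {T1}  orig:{}
  T[0,1] 'cc' = {S}
  T[1,2] 'ca' = {A}
  T[0,2] 'cca' = {S}

Original NTs in T[0,2] deriving "cca": ["S"]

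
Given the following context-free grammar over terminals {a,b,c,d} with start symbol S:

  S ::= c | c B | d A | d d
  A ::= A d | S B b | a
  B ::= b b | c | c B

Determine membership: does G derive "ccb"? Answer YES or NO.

CNF form of G:
  S -> T0 A | T0 T0 | T2 B | c
  A -> A T0 | S X3 | a
  B -> T1 T1 | T2 B | c
  T0 -> d
  T1 -> b
  T2 -> c
  X3 -> B T1

CYK fill:
  [0..0]={B,S,T2}  "c"  orig:{B,S}
  [1..1]={B,S,T2}  "c"  orig:{B,S}
  [2..2]={T1}  "b"  orig:{}
  [0..1]={B,S}  "cc"
  [1..2]={X3}  "cb"  orig:{}
  [0..2]={A,X3}  "ccb"  orig:{A}

S ∉ T[0,2] ⇒ NO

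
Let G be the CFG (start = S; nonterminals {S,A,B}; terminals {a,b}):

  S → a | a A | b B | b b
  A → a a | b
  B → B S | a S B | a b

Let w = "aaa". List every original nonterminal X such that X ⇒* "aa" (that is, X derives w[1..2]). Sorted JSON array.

Convert to CNF:
  S -> T0 A | T1 B | T1 T1 | a
  A -> T0 T0 | b
  B -> B S | T0 T1 | T0 X2
  T0 -> a
  T1 -> b
  X2 -> S B

Fill CYK table bottom-up — only the sub-triangle for w[1..2]:
  cell(1,1) a: {S,T0}  orig:{S}
  cell(2,2) a: {S,T0}  orig:{S}
  cell(1,2) aa: {A}

Original NTs in T[1,2] deriving "aa": ["A"]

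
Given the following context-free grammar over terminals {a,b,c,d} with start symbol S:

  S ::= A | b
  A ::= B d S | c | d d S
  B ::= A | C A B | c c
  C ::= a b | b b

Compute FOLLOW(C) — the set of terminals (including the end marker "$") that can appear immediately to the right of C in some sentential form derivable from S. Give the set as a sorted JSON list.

FIRST sets, iterate to fixpoint:
iter 1:
  A via A→c: +{c}
  A via A→d d S: +{d}
  B via B→A: +{c,d}
  C via C→a b: +{a}
  C via C→b b: +{b}
  S via S→A: +{c,d}
  S via S→b: +{b}
  S: {b,c,d}  A: {c,d}  B: {c,d}  C: {a,b}
iter 2:
  B via B→C A B: +{a,b}
  S: {b,c,d}  A: {c,d}  B: {a,b,c,d}  C: {a,b}
iter 3:
  A via A→B d S: +{a,b}
  S via S→A: +{a}
  S: {a,b,c,d}  A: {a,b,c,d}  B: {a,b,c,d}  C: {a,b}
iter 4: — fixpoint
  S: {a,b,c,d}  A: {a,b,c,d}  B: {a,b,c,d}  C: {a,b}

FOLLOW sets:
seed FOLLOW(S) with $
round 1:
  A→B d S: FOLLOW(B) ⊇ FIRST(d) = {d}; new: +{d}
  B→A: FOLLOW(A) ⊇ FOLLOW(B) ⊇ {d}; new: +{d}
  B→C A B: FOLLOW(C) ⊇ FIRST(A) = {a,b,c,d}; new: +{a,b,c,d}
  B→C A B: FOLLOW(A) ⊇ FIRST(B) = {a,b,c,d}; new: +{a,b,c}
  S→A: FOLLOW(A) ⊇ FOLLOW(S) ⊇ {$}; new: +{$}
  S: {$}  A: {$,a,b,c,d}  B: {d}  C: {a,b,c,d}
round 2:
  A→B d S: FOLLOW(S) ⊇ FOLLOW(A) ⊇ {$,a,b,c,d}; new: +{a,b,c,d}
  S: {$,a,b,c,d}  A: {$,a,b,c,d}  B: {d}  C: {a,b,c,d}
round 3: (no change)
  S: {$,a,b,c,d}  A: {$,a,b,c,d}  B: {d}  C: {a,b,c,d}

FOLLOW(C) = ["a", "b", "c", "d"]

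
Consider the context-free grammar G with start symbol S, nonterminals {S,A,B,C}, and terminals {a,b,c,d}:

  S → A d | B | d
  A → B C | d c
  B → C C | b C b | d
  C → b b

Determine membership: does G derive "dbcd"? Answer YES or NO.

Convert to CNF:
  S -> A T0 | C C | T2 X4 | d
  A -> B C | T0 T1
  B -> C C | T2 X3 | d
  C -> T2 T2
  T0 -> d
  T1 -> c
  T2 -> b
  X3 -> C T2
  X4 -> C T2

CYK fill:
  T[0,0] 'd' = {B,S,T0}  orig:{B,S}
  T[1,1] 'b' = {T2}  orig:{}
  T[2,2] 'c' = {T1}  orig:{}
  T[3,3] 'd' = {B,S,T0}  orig:{B,S}
  T[0,1] 'db' = ∅
  T[1,2] 'bc' = ∅
  T[2,3] 'cd' = ∅
  T[0,2] 'dbc' = ∅
  T[1,3] 'bcd' = ∅
  T[0,3] 'dbcd' = ∅

S ∉ T[0,3] ⇒ NO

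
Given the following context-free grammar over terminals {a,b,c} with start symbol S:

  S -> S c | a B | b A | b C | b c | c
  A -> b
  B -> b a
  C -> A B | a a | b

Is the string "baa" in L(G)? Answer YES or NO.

Convert to CNF:
  S -> S T2 | T0 A | T0 C | T0 T2 | T1 B | c
  A -> b
  B -> T0 T1
  C -> A B | T1 T1 | b
  T0 -> b
  T1 -> a
  T2 -> c

CYK table (by increasing span):
  T[0,0] 'b' = {A,C,T0}  orig:{A,C}
  T[1,1] 'a' = {T1}  orig:{}
  T[2,2] 'a' = {T1}  orig:{}
  T[0,1] 'ba' = {B}
  T[1,2] 'aa' = {C}
  T[0,2] 'baa' = {S}

S ∈ T[0,2] ⇒ YES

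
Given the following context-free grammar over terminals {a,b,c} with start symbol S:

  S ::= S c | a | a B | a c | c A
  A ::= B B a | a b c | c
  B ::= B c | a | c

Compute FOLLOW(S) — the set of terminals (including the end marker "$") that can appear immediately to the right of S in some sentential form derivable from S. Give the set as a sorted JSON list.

FIRST sets, iterate to fixpoint:
pass 1:
  A via A→a b c: +{a}
  A via A→c: +{c}
  B via B→a: +{a}
  B via B→c: +{c}
  S via S→a: +{a}
  S via S→c A: +{c}
  FIRST[S]={a,c}  FIRST[A]={a,c}  FIRST[B]={a,c}
pass 2: (stable)
  FIRST[S]={a,c}  FIRST[A]={a,c}  FIRST[B]={a,c}

FOLLOW iteration:
seed FOLLOW(S) with $
iter 1:
  A→B B a: FOLLOW(B) ⊇ FIRST(B) = {a,c}; new: +{a,c}
  S→S c: FOLLOW(S) ⊇ FIRST(c) = {c}; new: +{c}
  S→a B: FOLLOW(B) ⊇ FOLLOW(S) ⊇ {$,c}; new: +{$}
  S→c A: FOLLOW(A) ⊇ FOLLOW(S) ⊇ {$,c}; new: +{$,c}
  FOLLOW[S]={$,c}  FOLLOW[A]={$,c}  FOLLOW[B]={$,a,c}
iter 2: (stable)
  FOLLOW[S]={$,c}  FOLLOW[A]={$,c}  FOLLOW[B]={$,a,c}

FOLLOW(S) = ["$", "c"]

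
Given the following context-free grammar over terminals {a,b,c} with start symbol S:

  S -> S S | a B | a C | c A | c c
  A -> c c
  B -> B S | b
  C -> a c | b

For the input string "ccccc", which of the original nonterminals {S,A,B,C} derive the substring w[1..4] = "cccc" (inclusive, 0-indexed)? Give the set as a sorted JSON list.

Convert to CNF:
  S -> S S | T0 A | T0 T0 | T1 B | T1 C
  A -> T0 T0
  B -> B S | b
  C -> T1 T0 | b
  T0 -> c
  T1 -> a

CYK fill — only the sub-triangle for w[1..4]:
  cell(1,1) c: {T0}  orig:{}
  cell(2,2) c: {T0}  orig:{}
  cell(3,3) c: {T0}  orig:{}
  cell(4,4) c: {T0}  orig:{}
  cell(1,2) cc: {A,S}
  cell(2,3) cc: {A,S}
  cell(3,4) cc: {A,S}
  cell(1,3) ccc: {S}
  cell(2,4) ccc: {S}
  cell(1,4) cccc: {S}

Original NTs in T[1,4] deriving "cccc": ["S"]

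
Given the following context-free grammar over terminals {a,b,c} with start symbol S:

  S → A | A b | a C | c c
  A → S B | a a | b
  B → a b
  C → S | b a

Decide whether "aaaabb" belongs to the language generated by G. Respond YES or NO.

CNF form of G:
  S -> A T1 | S B | T0 C | T0 T0 | T2 T2 | b
  A -> S B | T0 T0 | b
  B -> T0 T1
  C -> A T1 | S B | T0 C | T0 T0 | T1 T0 | T2 T2 | b
  T0 -> a
  T1 -> b
  T2 -> c

CYK fill:
  cell(0,0) a: {T0}  orig:{}
  cell(1,1) a: {T0}  orig:{}
  cell(2,2) a: {T0}  orig:{}
  cell(3,3) a: {T0}  orig:{}
  cell(4,4) b: {A,C,S,T1}  orig:{A,C,S}
  cell(5,5) b: {A,C,S,T1}  orig:{A,C,S}
  cell(0,1) aa: {A,C,S}
  cell(1,2) aa: {A,C,S}
  cell(2,3) aa: {A,C,S}
  cell(3,4) ab: {B,C,S}
  cell(4,5) bb: {C,S}
  cell(0,2) aaa: {C,S}
  cell(1,3) aaa: {C,S}
  cell(2,4) aab: {C,S}
  cell(3,5) abb: {C,S}
  cell(0,3) aaaa: {C,S}
  cell(1,4) aaab: {A,C,S}
  cell(2,5) aabb: {C,S}
  cell(0,4) aaaab: {A,C,S}
  cell(1,5) aaabb: {C,S}
  cell(0,5) aaaabb: {C,S}

S ∈ T[0,5] ⇒ YES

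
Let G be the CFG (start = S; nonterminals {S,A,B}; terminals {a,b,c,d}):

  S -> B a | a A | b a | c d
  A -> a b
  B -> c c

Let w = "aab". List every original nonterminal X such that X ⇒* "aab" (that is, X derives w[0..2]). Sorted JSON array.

Convert to CNF:
  S -> B T0 | T0 A | T1 T0 | T2 T3
  A -> T0 T1
  B -> T2 T2
  T0 -> a
  T1 -> b
  T2 -> c
  T3 -> d

Fill CYK table bottom-up — only the sub-triangle for w[0..2]:
  cell(0,0) a: {T0}  orig:{}
  cell(1,1) a: {T0}  orig:{}
  cell(2,2) b: {T1}  orig:{}
  cell(0,1) aa: ∅
  cell(1,2) ab: {A}
  cell(0,2) aab: {S}

Original NTs in T[0,2] deriving "aab": ["S"]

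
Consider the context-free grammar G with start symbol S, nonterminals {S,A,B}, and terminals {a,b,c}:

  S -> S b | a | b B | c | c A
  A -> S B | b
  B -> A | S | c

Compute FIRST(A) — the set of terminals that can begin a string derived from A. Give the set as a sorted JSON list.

FIRST iteration:
iter 1:
  A via A→b: +{b}
  B via B→A: +{b}
  B via B→c: +{c}
  S via S→a: +{a}
  S via S→b B: +{b}
  S via S→c: +{c}
  S: {a,b,c}  A: {b}  B: {b,c}
iter 2:
  A via A→S B: +{a,c}
  B via B→A: +{a}
  S: {a,b,c}  A: {a,b,c}  B: {a,b,c}
iter 3: (no change)
  S: {a,b,c}  A: {a,b,c}  B: {a,b,c}

FIRST(A) = ["a", "b", "c"]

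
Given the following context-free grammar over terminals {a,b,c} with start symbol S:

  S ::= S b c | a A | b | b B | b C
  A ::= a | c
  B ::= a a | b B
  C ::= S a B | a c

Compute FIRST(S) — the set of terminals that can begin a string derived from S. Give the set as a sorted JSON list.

Compute FIRST by fixpoint:
iter 1:
  A via A→a: +{a}
  A via A→c: +{c}
  B via B→a a: +{a}
  B via B→b B: +{b}
  C via C→a c: +{a}
  S via S→a A: +{a}
  S via S→b: +{b}
  FIRST(S)={a,b}  FIRST(A)={a,c}  FIRST(B)={a,b}  FIRST(C)={a}
iter 2:
  C via C→S a B: +{b}
  FIRST(S)={a,b}  FIRST(A)={a,c}  FIRST(B)={a,b}  FIRST(C)={a,b}
iter 3: done
  FIRST(S)={a,b}  FIRST(A)={a,c}  FIRST(B)={a,b}  FIRST(C)={a,b}

FIRST(S) = ["a", "b"]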